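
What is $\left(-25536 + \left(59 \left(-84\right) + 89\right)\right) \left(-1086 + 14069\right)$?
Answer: $-394722149$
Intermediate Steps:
$\left(-25536 + \left(59 \left(-84\right) + 89\right)\right) \left(-1086 + 14069\right) = \left(-25536 + \left(-4956 + 89\right)\right) 12983 = \left(-25536 - 4867\right) 12983 = \left(-30403\right) 12983 = -394722149$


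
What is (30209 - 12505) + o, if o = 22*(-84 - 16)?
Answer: 15504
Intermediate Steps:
o = -2200 (o = 22*(-100) = -2200)
(30209 - 12505) + o = (30209 - 12505) - 2200 = 17704 - 2200 = 15504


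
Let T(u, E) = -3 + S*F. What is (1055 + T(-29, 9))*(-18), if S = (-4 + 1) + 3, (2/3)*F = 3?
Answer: -18936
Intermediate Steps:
F = 9/2 (F = (3/2)*3 = 9/2 ≈ 4.5000)
S = 0 (S = -3 + 3 = 0)
T(u, E) = -3 (T(u, E) = -3 + 0*(9/2) = -3 + 0 = -3)
(1055 + T(-29, 9))*(-18) = (1055 - 3)*(-18) = 1052*(-18) = -18936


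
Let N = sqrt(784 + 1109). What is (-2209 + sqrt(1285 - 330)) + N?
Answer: -2209 + sqrt(955) + sqrt(1893) ≈ -2134.6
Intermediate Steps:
N = sqrt(1893) ≈ 43.509
(-2209 + sqrt(1285 - 330)) + N = (-2209 + sqrt(1285 - 330)) + sqrt(1893) = (-2209 + sqrt(955)) + sqrt(1893) = -2209 + sqrt(955) + sqrt(1893)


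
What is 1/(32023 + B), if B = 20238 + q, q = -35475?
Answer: 1/16786 ≈ 5.9573e-5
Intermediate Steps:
B = -15237 (B = 20238 - 35475 = -15237)
1/(32023 + B) = 1/(32023 - 15237) = 1/16786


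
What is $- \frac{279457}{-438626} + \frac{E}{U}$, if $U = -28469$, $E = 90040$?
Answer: $- \frac{31538023707}{12487243594} \approx -2.5256$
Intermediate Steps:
$- \frac{279457}{-438626} + \frac{E}{U} = - \frac{279457}{-438626} + \frac{90040}{-28469} = \left(-279457\right) \left(- \frac{1}{438626}\right) + 90040 \left(- \frac{1}{28469}\right) = \frac{279457}{438626} - \frac{90040}{28469} = - \frac{31538023707}{12487243594}$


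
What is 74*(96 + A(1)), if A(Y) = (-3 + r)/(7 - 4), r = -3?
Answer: 6956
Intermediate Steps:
A(Y) = -2 (A(Y) = (-3 - 3)/(7 - 4) = -6/3 = -6*⅓ = -2)
74*(96 + A(1)) = 74*(96 - 2) = 74*94 = 6956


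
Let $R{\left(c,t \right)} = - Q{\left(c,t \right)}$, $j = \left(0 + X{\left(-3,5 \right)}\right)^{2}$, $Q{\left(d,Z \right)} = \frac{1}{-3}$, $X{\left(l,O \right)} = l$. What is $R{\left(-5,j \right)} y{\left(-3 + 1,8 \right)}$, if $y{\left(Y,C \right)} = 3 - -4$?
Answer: $\frac{7}{3} \approx 2.3333$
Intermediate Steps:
$Q{\left(d,Z \right)} = - \frac{1}{3}$
$j = 9$ ($j = \left(0 - 3\right)^{2} = \left(-3\right)^{2} = 9$)
$y{\left(Y,C \right)} = 7$ ($y{\left(Y,C \right)} = 3 + 4 = 7$)
$R{\left(c,t \right)} = \frac{1}{3}$ ($R{\left(c,t \right)} = \left(-1\right) \left(- \frac{1}{3}\right) = \frac{1}{3}$)
$R{\left(-5,j \right)} y{\left(-3 + 1,8 \right)} = \frac{1}{3} \cdot 7 = \frac{7}{3}$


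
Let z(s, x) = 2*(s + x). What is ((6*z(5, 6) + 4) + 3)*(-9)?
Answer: -1251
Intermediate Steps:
z(s, x) = 2*s + 2*x
((6*z(5, 6) + 4) + 3)*(-9) = ((6*(2*5 + 2*6) + 4) + 3)*(-9) = ((6*(10 + 12) + 4) + 3)*(-9) = ((6*22 + 4) + 3)*(-9) = ((132 + 4) + 3)*(-9) = (136 + 3)*(-9) = 139*(-9) = -1251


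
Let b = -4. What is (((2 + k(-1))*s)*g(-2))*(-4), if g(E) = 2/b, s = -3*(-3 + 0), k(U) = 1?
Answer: 54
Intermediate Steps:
s = 9 (s = -3*(-3) = 9)
g(E) = -½ (g(E) = 2/(-4) = 2*(-¼) = -½)
(((2 + k(-1))*s)*g(-2))*(-4) = (((2 + 1)*9)*(-½))*(-4) = ((3*9)*(-½))*(-4) = (27*(-½))*(-4) = -27/2*(-4) = 54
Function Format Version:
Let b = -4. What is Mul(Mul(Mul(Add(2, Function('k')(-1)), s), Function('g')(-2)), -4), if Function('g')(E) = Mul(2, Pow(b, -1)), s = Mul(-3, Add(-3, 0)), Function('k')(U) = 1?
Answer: 54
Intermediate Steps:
s = 9 (s = Mul(-3, -3) = 9)
Function('g')(E) = Rational(-1, 2) (Function('g')(E) = Mul(2, Pow(-4, -1)) = Mul(2, Rational(-1, 4)) = Rational(-1, 2))
Mul(Mul(Mul(Add(2, Function('k')(-1)), s), Function('g')(-2)), -4) = Mul(Mul(Mul(Add(2, 1), 9), Rational(-1, 2)), -4) = Mul(Mul(Mul(3, 9), Rational(-1, 2)), -4) = Mul(Mul(27, Rational(-1, 2)), -4) = Mul(Rational(-27, 2), -4) = 54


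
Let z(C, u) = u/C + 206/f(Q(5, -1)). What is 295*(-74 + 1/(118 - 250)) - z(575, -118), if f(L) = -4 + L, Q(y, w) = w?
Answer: -1653923969/75900 ≈ -21791.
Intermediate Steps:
z(C, u) = -206/5 + u/C (z(C, u) = u/C + 206/(-4 - 1) = u/C + 206/(-5) = u/C + 206*(-⅕) = u/C - 206/5 = -206/5 + u/C)
295*(-74 + 1/(118 - 250)) - z(575, -118) = 295*(-74 + 1/(118 - 250)) - (-206/5 - 118/575) = 295*(-74 + 1/(-132)) - (-206/5 - 118*1/575) = 295*(-74 - 1/132) - (-206/5 - 118/575) = 295*(-9769/132) - 1*(-23808/575) = -2881855/132 + 23808/575 = -1653923969/75900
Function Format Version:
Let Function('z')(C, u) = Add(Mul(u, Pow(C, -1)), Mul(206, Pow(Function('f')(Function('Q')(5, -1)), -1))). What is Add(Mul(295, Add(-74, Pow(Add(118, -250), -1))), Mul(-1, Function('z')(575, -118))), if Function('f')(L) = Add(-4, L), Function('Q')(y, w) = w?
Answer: Rational(-1653923969, 75900) ≈ -21791.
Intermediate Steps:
Function('z')(C, u) = Add(Rational(-206, 5), Mul(u, Pow(C, -1))) (Function('z')(C, u) = Add(Mul(u, Pow(C, -1)), Mul(206, Pow(Add(-4, -1), -1))) = Add(Mul(u, Pow(C, -1)), Mul(206, Pow(-5, -1))) = Add(Mul(u, Pow(C, -1)), Mul(206, Rational(-1, 5))) = Add(Mul(u, Pow(C, -1)), Rational(-206, 5)) = Add(Rational(-206, 5), Mul(u, Pow(C, -1))))
Add(Mul(295, Add(-74, Pow(Add(118, -250), -1))), Mul(-1, Function('z')(575, -118))) = Add(Mul(295, Add(-74, Pow(Add(118, -250), -1))), Mul(-1, Add(Rational(-206, 5), Mul(-118, Pow(575, -1))))) = Add(Mul(295, Add(-74, Pow(-132, -1))), Mul(-1, Add(Rational(-206, 5), Mul(-118, Rational(1, 575))))) = Add(Mul(295, Add(-74, Rational(-1, 132))), Mul(-1, Add(Rational(-206, 5), Rational(-118, 575)))) = Add(Mul(295, Rational(-9769, 132)), Mul(-1, Rational(-23808, 575))) = Add(Rational(-2881855, 132), Rational(23808, 575)) = Rational(-1653923969, 75900)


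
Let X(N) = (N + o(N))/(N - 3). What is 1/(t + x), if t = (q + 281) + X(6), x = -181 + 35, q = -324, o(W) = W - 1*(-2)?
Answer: -3/553 ≈ -0.0054250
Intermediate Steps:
o(W) = 2 + W (o(W) = W + 2 = 2 + W)
X(N) = (2 + 2*N)/(-3 + N) (X(N) = (N + (2 + N))/(N - 3) = (2 + 2*N)/(-3 + N))
x = -146
t = -115/3 (t = (-324 + 281) + 2*(1 + 6)/(-3 + 6) = -43 + 2*7/3 = -43 + 2*(1/3)*7 = -43 + 14/3 = -115/3 ≈ -38.333)
1/(t + x) = 1/(-115/3 - 146) = 1/(-553/3) = -3/553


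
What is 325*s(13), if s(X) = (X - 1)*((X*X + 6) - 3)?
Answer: 670800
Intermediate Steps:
s(X) = (-1 + X)*(3 + X²) (s(X) = (-1 + X)*((X² + 6) - 3) = (-1 + X)*((6 + X²) - 3) = (-1 + X)*(3 + X²))
325*s(13) = 325*(-3 + 13³ - 1*13² + 3*13) = 325*(-3 + 2197 - 1*169 + 39) = 325*(-3 + 2197 - 169 + 39) = 325*2064 = 670800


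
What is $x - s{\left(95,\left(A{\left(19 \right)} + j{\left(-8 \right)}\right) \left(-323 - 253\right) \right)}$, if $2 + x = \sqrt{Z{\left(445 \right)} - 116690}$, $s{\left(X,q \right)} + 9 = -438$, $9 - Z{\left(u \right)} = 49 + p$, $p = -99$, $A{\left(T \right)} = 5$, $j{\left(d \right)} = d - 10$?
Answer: $445 + 3 i \sqrt{12959} \approx 445.0 + 341.51 i$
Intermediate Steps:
$j{\left(d \right)} = -10 + d$ ($j{\left(d \right)} = d - 10 = -10 + d$)
$Z{\left(u \right)} = 59$ ($Z{\left(u \right)} = 9 - \left(49 - 99\right) = 9 - -50 = 9 + 50 = 59$)
$s{\left(X,q \right)} = -447$ ($s{\left(X,q \right)} = -9 - 438 = -447$)
$x = -2 + 3 i \sqrt{12959}$ ($x = -2 + \sqrt{59 - 116690} = -2 + \sqrt{-116631} = -2 + 3 i \sqrt{12959} \approx -2.0 + 341.51 i$)
$x - s{\left(95,\left(A{\left(19 \right)} + j{\left(-8 \right)}\right) \left(-323 - 253\right) \right)} = \left(-2 + 3 i \sqrt{12959}\right) - -447 = \left(-2 + 3 i \sqrt{12959}\right) + 447 = 445 + 3 i \sqrt{12959}$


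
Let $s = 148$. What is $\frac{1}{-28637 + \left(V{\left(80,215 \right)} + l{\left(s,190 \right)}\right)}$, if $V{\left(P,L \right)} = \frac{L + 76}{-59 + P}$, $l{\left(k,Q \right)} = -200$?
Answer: $- \frac{7}{201762} \approx -3.4694 \cdot 10^{-5}$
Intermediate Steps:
$V{\left(P,L \right)} = \frac{76 + L}{-59 + P}$
$\frac{1}{-28637 + \left(V{\left(80,215 \right)} + l{\left(s,190 \right)}\right)} = \frac{1}{-28637 - \left(200 - \frac{76 + 215}{-59 + 80}\right)} = \frac{1}{-28637 - \left(200 - \frac{1}{21} \cdot 291\right)} = \frac{1}{-28637 + \left(\frac{1}{21} \cdot 291 - 200\right)} = \frac{1}{-28637 + \left(\frac{97}{7} - 200\right)} = \frac{1}{-28637 - \frac{1303}{7}} = \frac{1}{- \frac{201762}{7}} = - \frac{7}{201762}$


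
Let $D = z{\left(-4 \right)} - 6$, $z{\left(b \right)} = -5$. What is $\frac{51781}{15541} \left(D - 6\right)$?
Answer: $- \frac{880277}{15541} \approx -56.642$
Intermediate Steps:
$D = -11$ ($D = -5 - 6 = -11$)
$\frac{51781}{15541} \left(D - 6\right) = \frac{51781}{15541} \left(-11 - 6\right) = 51781 \cdot \frac{1}{15541} \left(-17\right) = \frac{51781}{15541} \left(-17\right) = - \frac{880277}{15541}$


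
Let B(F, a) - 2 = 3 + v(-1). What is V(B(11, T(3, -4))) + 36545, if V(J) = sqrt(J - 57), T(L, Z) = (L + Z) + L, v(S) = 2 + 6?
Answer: 36545 + 2*I*sqrt(11) ≈ 36545.0 + 6.6332*I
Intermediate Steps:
v(S) = 8
T(L, Z) = Z + 2*L
B(F, a) = 13 (B(F, a) = 2 + (3 + 8) = 2 + 11 = 13)
V(J) = sqrt(-57 + J)
V(B(11, T(3, -4))) + 36545 = sqrt(-57 + 13) + 36545 = sqrt(-44) + 36545 = 2*I*sqrt(11) + 36545 = 36545 + 2*I*sqrt(11)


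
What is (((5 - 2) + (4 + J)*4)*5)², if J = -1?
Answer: 5625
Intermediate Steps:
(((5 - 2) + (4 + J)*4)*5)² = (((5 - 2) + (4 - 1)*4)*5)² = ((3 + 3*4)*5)² = ((3 + 12)*5)² = (15*5)² = 75² = 5625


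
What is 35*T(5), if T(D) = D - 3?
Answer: 70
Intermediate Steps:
T(D) = -3 + D
35*T(5) = 35*(-3 + 5) = 35*2 = 70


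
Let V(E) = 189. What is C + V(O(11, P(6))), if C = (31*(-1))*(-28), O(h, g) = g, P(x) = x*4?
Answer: 1057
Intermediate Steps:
P(x) = 4*x
C = 868 (C = -31*(-28) = 868)
C + V(O(11, P(6))) = 868 + 189 = 1057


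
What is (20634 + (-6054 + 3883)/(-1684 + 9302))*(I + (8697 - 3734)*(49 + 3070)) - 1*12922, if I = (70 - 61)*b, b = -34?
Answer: 187165626015595/586 ≈ 3.1940e+11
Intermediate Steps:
I = -306 (I = (70 - 61)*(-34) = 9*(-34) = -306)
(20634 + (-6054 + 3883)/(-1684 + 9302))*(I + (8697 - 3734)*(49 + 3070)) - 1*12922 = (20634 + (-6054 + 3883)/(-1684 + 9302))*(-306 + (8697 - 3734)*(49 + 3070)) - 1*12922 = (20634 - 2171/7618)*(-306 + 4963*3119) - 12922 = (20634 - 2171*1/7618)*(-306 + 15479597) - 12922 = (20634 - 167/586)*15479291 - 12922 = (12091357/586)*15479291 - 12922 = 187165633587887/586 - 12922 = 187165626015595/586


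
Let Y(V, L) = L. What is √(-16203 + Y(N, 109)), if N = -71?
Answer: I*√16094 ≈ 126.86*I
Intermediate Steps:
√(-16203 + Y(N, 109)) = √(-16203 + 109) = √(-16094) = I*√16094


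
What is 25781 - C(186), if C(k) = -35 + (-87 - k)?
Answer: 26089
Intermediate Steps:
C(k) = -122 - k
25781 - C(186) = 25781 - (-122 - 1*186) = 25781 - (-122 - 186) = 25781 - 1*(-308) = 25781 + 308 = 26089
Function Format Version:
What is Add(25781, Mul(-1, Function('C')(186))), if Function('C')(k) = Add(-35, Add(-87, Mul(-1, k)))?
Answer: 26089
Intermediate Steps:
Function('C')(k) = Add(-122, Mul(-1, k))
Add(25781, Mul(-1, Function('C')(186))) = Add(25781, Mul(-1, Add(-122, Mul(-1, 186)))) = Add(25781, Mul(-1, Add(-122, -186))) = Add(25781, Mul(-1, -308)) = Add(25781, 308) = 26089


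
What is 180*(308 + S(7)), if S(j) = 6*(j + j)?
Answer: 70560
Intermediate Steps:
S(j) = 12*j (S(j) = 6*(2*j) = 12*j)
180*(308 + S(7)) = 180*(308 + 12*7) = 180*(308 + 84) = 180*392 = 70560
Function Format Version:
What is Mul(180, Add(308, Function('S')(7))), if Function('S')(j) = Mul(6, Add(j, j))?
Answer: 70560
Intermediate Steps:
Function('S')(j) = Mul(12, j) (Function('S')(j) = Mul(6, Mul(2, j)) = Mul(12, j))
Mul(180, Add(308, Function('S')(7))) = Mul(180, Add(308, Mul(12, 7))) = Mul(180, Add(308, 84)) = Mul(180, 392) = 70560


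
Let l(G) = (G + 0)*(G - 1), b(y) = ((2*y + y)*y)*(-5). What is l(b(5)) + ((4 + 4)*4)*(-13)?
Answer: 140584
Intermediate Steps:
b(y) = -15*y² (b(y) = ((3*y)*y)*(-5) = (3*y²)*(-5) = -15*y²)
l(G) = G*(-1 + G)
l(b(5)) + ((4 + 4)*4)*(-13) = (-15*5²)*(-1 - 15*5²) + ((4 + 4)*4)*(-13) = (-15*25)*(-1 - 15*25) + (8*4)*(-13) = -375*(-1 - 375) + 32*(-13) = -375*(-376) - 416 = 141000 - 416 = 140584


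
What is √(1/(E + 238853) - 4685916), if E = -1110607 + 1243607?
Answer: I*√71993712415610999/123951 ≈ 2164.7*I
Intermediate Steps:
E = 133000
√(1/(E + 238853) - 4685916) = √(1/(133000 + 238853) - 4685916) = √(1/371853 - 4685916) = √(-1742471922347/371853) = I*√71993712415610999/123951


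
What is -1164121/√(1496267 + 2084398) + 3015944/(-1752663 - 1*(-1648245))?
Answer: -1507972/52209 - 1164121*√3580665/3580665 ≈ -644.08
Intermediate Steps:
-1164121/√(1496267 + 2084398) + 3015944/(-1752663 - 1*(-1648245)) = -1164121*√3580665/3580665 + 3015944/(-1752663 + 1648245) = -1164121*√3580665/3580665 + 3015944/(-104418) = -1164121*√3580665/3580665 + 3015944*(-1/104418) = -1164121*√3580665/3580665 - 1507972/52209 = -1507972/52209 - 1164121*√3580665/3580665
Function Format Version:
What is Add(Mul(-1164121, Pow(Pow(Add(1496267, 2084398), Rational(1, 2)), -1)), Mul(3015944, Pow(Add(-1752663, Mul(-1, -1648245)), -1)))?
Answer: Add(Rational(-1507972, 52209), Mul(Rational(-1164121, 3580665), Pow(3580665, Rational(1, 2)))) ≈ -644.08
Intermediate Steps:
Add(Mul(-1164121, Pow(Pow(Add(1496267, 2084398), Rational(1, 2)), -1)), Mul(3015944, Pow(Add(-1752663, Mul(-1, -1648245)), -1))) = Add(Mul(-1164121, Pow(Pow(3580665, Rational(1, 2)), -1)), Mul(3015944, Pow(Add(-1752663, 1648245), -1))) = Add(Mul(-1164121, Mul(Rational(1, 3580665), Pow(3580665, Rational(1, 2)))), Mul(3015944, Pow(-104418, -1))) = Add(Mul(Rational(-1164121, 3580665), Pow(3580665, Rational(1, 2))), Mul(3015944, Rational(-1, 104418))) = Add(Mul(Rational(-1164121, 3580665), Pow(3580665, Rational(1, 2))), Rational(-1507972, 52209)) = Add(Rational(-1507972, 52209), Mul(Rational(-1164121, 3580665), Pow(3580665, Rational(1, 2))))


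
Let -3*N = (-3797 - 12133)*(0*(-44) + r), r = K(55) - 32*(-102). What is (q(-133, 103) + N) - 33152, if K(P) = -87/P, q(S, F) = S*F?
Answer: 190042485/11 ≈ 1.7277e+7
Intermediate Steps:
q(S, F) = F*S
r = 179433/55 (r = -87/55 - 32*(-102) = -87*1/55 - 1*(-3264) = -87/55 + 3264 = 179433/55 ≈ 3262.4)
N = 190557846/11 (N = -(-3797 - 12133)*(0*(-44) + 179433/55)/3 = -(-5310)*(0 + 179433/55) = -(-5310)*179433/55 = -1/3*(-571673538/11) = 190557846/11 ≈ 1.7323e+7)
(q(-133, 103) + N) - 33152 = (103*(-133) + 190557846/11) - 33152 = (-13699 + 190557846/11) - 33152 = 190407157/11 - 33152 = 190042485/11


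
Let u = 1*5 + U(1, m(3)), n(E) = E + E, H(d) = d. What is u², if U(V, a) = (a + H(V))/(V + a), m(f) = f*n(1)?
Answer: 36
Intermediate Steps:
n(E) = 2*E
m(f) = 2*f (m(f) = f*(2*1) = f*2 = 2*f)
U(V, a) = 1 (U(V, a) = (a + V)/(V + a) = (V + a)/(V + a) = 1)
u = 6 (u = 1*5 + 1 = 5 + 1 = 6)
u² = 6² = 36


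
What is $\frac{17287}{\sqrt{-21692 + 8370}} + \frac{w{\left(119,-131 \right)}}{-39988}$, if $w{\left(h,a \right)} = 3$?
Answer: $- \frac{3}{39988} - \frac{17287 i \sqrt{13322}}{13322} \approx -7.5022 \cdot 10^{-5} - 149.77 i$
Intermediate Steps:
$\frac{17287}{\sqrt{-21692 + 8370}} + \frac{w{\left(119,-131 \right)}}{-39988} = \frac{17287}{\sqrt{-21692 + 8370}} + \frac{3}{-39988} = \frac{17287}{\sqrt{-13322}} + 3 \left(- \frac{1}{39988}\right) = \frac{17287}{i \sqrt{13322}} - \frac{3}{39988} = 17287 \left(- \frac{i \sqrt{13322}}{13322}\right) - \frac{3}{39988} = - \frac{17287 i \sqrt{13322}}{13322} - \frac{3}{39988} = - \frac{3}{39988} - \frac{17287 i \sqrt{13322}}{13322}$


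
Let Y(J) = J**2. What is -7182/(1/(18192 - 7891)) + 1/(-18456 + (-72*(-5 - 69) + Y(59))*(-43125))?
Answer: -30778409572391249/416026875 ≈ -7.3982e+7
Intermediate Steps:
-7182/(1/(18192 - 7891)) + 1/(-18456 + (-72*(-5 - 69) + Y(59))*(-43125)) = -7182/(1/(18192 - 7891)) + 1/(-18456 + (-72*(-5 - 69) + 59**2)*(-43125)) = -7182/(1/10301) - 1/43125/(-18456 + (-72*(-74) + 3481)) = -7182/1/10301 - 1/43125/(-18456 + (5328 + 3481)) = -7182*10301 - 1/43125/(-18456 + 8809) = -73981782 - 1/43125/(-9647) = -73981782 - 1/9647*(-1/43125) = -73981782 + 1/416026875 = -30778409572391249/416026875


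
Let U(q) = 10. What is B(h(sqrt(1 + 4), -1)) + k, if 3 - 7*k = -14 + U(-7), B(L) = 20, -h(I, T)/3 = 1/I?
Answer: 21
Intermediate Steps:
h(I, T) = -3/I
k = 1 (k = 3/7 - (-14 + 10)/7 = 3/7 - 1/7*(-4) = 3/7 + 4/7 = 1)
B(h(sqrt(1 + 4), -1)) + k = 20 + 1 = 21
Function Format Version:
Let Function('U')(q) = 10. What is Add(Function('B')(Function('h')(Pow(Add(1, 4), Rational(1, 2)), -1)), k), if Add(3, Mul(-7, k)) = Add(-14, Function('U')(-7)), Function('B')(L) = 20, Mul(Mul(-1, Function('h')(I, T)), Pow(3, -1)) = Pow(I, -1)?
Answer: 21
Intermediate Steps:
Function('h')(I, T) = Mul(-3, Pow(I, -1))
k = 1 (k = Add(Rational(3, 7), Mul(Rational(-1, 7), Add(-14, 10))) = Add(Rational(3, 7), Mul(Rational(-1, 7), -4)) = Add(Rational(3, 7), Rational(4, 7)) = 1)
Add(Function('B')(Function('h')(Pow(Add(1, 4), Rational(1, 2)), -1)), k) = Add(20, 1) = 21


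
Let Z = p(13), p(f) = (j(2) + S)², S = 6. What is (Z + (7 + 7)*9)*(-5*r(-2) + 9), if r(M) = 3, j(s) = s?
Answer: -1140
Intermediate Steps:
p(f) = 64 (p(f) = (2 + 6)² = 8² = 64)
Z = 64
(Z + (7 + 7)*9)*(-5*r(-2) + 9) = (64 + (7 + 7)*9)*(-5*3 + 9) = (64 + 14*9)*(-15 + 9) = (64 + 126)*(-6) = 190*(-6) = -1140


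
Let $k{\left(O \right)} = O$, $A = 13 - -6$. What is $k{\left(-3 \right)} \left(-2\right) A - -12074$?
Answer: $12188$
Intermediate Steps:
$A = 19$ ($A = 13 + 6 = 19$)
$k{\left(-3 \right)} \left(-2\right) A - -12074 = \left(-3\right) \left(-2\right) 19 - -12074 = 6 \cdot 19 + 12074 = 114 + 12074 = 12188$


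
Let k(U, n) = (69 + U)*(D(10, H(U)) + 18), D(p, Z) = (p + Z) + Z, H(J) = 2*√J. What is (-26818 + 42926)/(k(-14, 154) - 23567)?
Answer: -354810916/485866329 - 3543760*I*√14/485866329 ≈ -0.73026 - 0.02729*I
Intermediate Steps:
D(p, Z) = p + 2*Z (D(p, Z) = (Z + p) + Z = p + 2*Z)
k(U, n) = (28 + 4*√U)*(69 + U) (k(U, n) = (69 + U)*((10 + 2*(2*√U)) + 18) = (69 + U)*((10 + 4*√U) + 18) = (69 + U)*(28 + 4*√U) = (28 + 4*√U)*(69 + U))
(-26818 + 42926)/(k(-14, 154) - 23567) = (-26818 + 42926)/((1932 + 4*(-14)^(3/2) + 28*(-14) + 276*√(-14)) - 23567) = 16108/((1932 + 4*(-14*I*√14) - 392 + 276*(I*√14)) - 23567) = 16108/((1932 - 56*I*√14 - 392 + 276*I*√14) - 23567) = 16108/((1540 + 220*I*√14) - 23567) = 16108/(-22027 + 220*I*√14)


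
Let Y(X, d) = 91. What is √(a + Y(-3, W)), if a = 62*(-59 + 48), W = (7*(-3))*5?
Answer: I*√591 ≈ 24.31*I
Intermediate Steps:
W = -105 (W = -21*5 = -105)
a = -682 (a = 62*(-11) = -682)
√(a + Y(-3, W)) = √(-682 + 91) = √(-591) = I*√591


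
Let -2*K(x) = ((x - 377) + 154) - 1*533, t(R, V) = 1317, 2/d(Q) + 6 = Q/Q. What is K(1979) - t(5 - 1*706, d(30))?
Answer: -3857/2 ≈ -1928.5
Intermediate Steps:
d(Q) = -⅖ (d(Q) = 2/(-6 + Q/Q) = 2/(-6 + 1) = 2/(-5) = 2*(-⅕) = -⅖)
K(x) = 378 - x/2 (K(x) = -(((x - 377) + 154) - 1*533)/2 = -(((-377 + x) + 154) - 533)/2 = -((-223 + x) - 533)/2 = -(-756 + x)/2 = 378 - x/2)
K(1979) - t(5 - 1*706, d(30)) = (378 - ½*1979) - 1*1317 = (378 - 1979/2) - 1317 = -1223/2 - 1317 = -3857/2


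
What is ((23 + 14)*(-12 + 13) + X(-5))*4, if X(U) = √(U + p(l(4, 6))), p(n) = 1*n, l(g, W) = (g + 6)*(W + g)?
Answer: 148 + 4*√95 ≈ 186.99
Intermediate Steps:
l(g, W) = (6 + g)*(W + g)
p(n) = n
X(U) = √(100 + U) (X(U) = √(U + (4² + 6*6 + 6*4 + 6*4)) = √(U + (16 + 36 + 24 + 24)) = √(U + 100) = √(100 + U))
((23 + 14)*(-12 + 13) + X(-5))*4 = ((23 + 14)*(-12 + 13) + √(100 - 5))*4 = (37*1 + √95)*4 = (37 + √95)*4 = 148 + 4*√95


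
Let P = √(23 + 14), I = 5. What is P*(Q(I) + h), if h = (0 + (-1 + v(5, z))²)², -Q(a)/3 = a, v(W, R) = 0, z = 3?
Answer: -14*√37 ≈ -85.159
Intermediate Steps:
Q(a) = -3*a
h = 1 (h = (0 + (-1 + 0)²)² = (0 + (-1)²)² = (0 + 1)² = 1² = 1)
P = √37 ≈ 6.0828
P*(Q(I) + h) = √37*(-3*5 + 1) = √37*(-15 + 1) = √37*(-14) = -14*√37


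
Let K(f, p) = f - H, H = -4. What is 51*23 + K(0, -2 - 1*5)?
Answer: 1177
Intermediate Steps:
K(f, p) = 4 + f (K(f, p) = f - 1*(-4) = f + 4 = 4 + f)
51*23 + K(0, -2 - 1*5) = 51*23 + (4 + 0) = 1173 + 4 = 1177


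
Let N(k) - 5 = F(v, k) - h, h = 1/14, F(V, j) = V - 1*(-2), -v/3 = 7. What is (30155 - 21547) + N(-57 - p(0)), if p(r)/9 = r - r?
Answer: 120315/14 ≈ 8593.9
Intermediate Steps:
p(r) = 0 (p(r) = 9*(r - r) = 9*0 = 0)
v = -21 (v = -3*7 = -21)
F(V, j) = 2 + V (F(V, j) = V + 2 = 2 + V)
h = 1/14 ≈ 0.071429
N(k) = -197/14 (N(k) = 5 + ((2 - 21) - 1*1/14) = 5 + (-19 - 1/14) = 5 - 267/14 = -197/14)
(30155 - 21547) + N(-57 - p(0)) = (30155 - 21547) - 197/14 = 8608 - 197/14 = 120315/14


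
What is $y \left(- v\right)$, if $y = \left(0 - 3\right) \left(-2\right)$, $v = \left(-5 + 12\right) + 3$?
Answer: $-60$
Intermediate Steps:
$v = 10$ ($v = 7 + 3 = 10$)
$y = 6$ ($y = \left(-3\right) \left(-2\right) = 6$)
$y \left(- v\right) = 6 \left(\left(-1\right) 10\right) = 6 \left(-10\right) = -60$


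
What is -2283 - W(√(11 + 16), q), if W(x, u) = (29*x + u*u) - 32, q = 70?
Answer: -7151 - 87*√3 ≈ -7301.7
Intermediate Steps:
W(x, u) = -32 + u² + 29*x (W(x, u) = (29*x + u²) - 32 = (u² + 29*x) - 32 = -32 + u² + 29*x)
-2283 - W(√(11 + 16), q) = -2283 - (-32 + 70² + 29*√(11 + 16)) = -2283 - (-32 + 4900 + 29*√27) = -2283 - (-32 + 4900 + 29*(3*√3)) = -2283 - (-32 + 4900 + 87*√3) = -2283 - (4868 + 87*√3) = -2283 + (-4868 - 87*√3) = -7151 - 87*√3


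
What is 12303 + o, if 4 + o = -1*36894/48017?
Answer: 590524189/48017 ≈ 12298.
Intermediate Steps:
o = -228962/48017 (o = -4 - 1*36894/48017 = -4 - 36894*1/48017 = -4 - 36894/48017 = -228962/48017 ≈ -4.7684)
12303 + o = 12303 - 228962/48017 = 590524189/48017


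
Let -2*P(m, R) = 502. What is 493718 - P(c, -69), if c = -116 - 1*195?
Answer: 493969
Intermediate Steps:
c = -311 (c = -116 - 195 = -311)
P(m, R) = -251 (P(m, R) = -1/2*502 = -251)
493718 - P(c, -69) = 493718 - 1*(-251) = 493718 + 251 = 493969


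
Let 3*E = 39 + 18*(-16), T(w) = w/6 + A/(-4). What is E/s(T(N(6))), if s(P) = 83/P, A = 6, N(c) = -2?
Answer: 11/6 ≈ 1.8333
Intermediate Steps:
T(w) = -3/2 + w/6 (T(w) = w/6 + 6/(-4) = w*(⅙) + 6*(-¼) = w/6 - 3/2 = -3/2 + w/6)
E = -83 (E = (39 + 18*(-16))/3 = (39 - 288)/3 = (⅓)*(-249) = -83)
E/s(T(N(6))) = -83/(83/(-3/2 + (⅙)*(-2))) = -83/(83/(-3/2 - ⅓)) = -83/(83/(-11/6)) = -83/(83*(-6/11)) = -83/(-498/11) = -83*(-11/498) = 11/6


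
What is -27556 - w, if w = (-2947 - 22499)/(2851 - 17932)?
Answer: -138532494/5027 ≈ -27558.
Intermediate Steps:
w = 8482/5027 (w = -25446/(-15081) = -25446*(-1/15081) = 8482/5027 ≈ 1.6873)
-27556 - w = -27556 - 1*8482/5027 = -27556 - 8482/5027 = -138532494/5027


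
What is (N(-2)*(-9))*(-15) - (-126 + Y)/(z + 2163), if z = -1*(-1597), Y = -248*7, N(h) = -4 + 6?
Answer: 508531/1880 ≈ 270.50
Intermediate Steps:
N(h) = 2
Y = -1736
z = 1597
(N(-2)*(-9))*(-15) - (-126 + Y)/(z + 2163) = (2*(-9))*(-15) - (-126 - 1736)/(1597 + 2163) = -18*(-15) - (-1862)/3760 = 270 - (-1862)/3760 = 270 - 1*(-931/1880) = 270 + 931/1880 = 508531/1880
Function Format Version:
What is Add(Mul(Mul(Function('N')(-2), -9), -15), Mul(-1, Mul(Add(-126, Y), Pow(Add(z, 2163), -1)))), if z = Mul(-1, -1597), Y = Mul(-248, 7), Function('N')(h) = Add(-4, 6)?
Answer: Rational(508531, 1880) ≈ 270.50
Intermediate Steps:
Function('N')(h) = 2
Y = -1736
z = 1597
Add(Mul(Mul(Function('N')(-2), -9), -15), Mul(-1, Mul(Add(-126, Y), Pow(Add(z, 2163), -1)))) = Add(Mul(Mul(2, -9), -15), Mul(-1, Mul(Add(-126, -1736), Pow(Add(1597, 2163), -1)))) = Add(Mul(-18, -15), Mul(-1, Mul(-1862, Pow(3760, -1)))) = Add(270, Mul(-1, Mul(-1862, Rational(1, 3760)))) = Add(270, Mul(-1, Rational(-931, 1880))) = Add(270, Rational(931, 1880)) = Rational(508531, 1880)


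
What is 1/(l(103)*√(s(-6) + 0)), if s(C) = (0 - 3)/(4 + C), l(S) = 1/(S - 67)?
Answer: 12*√6 ≈ 29.394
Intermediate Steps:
l(S) = 1/(-67 + S)
s(C) = -3/(4 + C)
1/(l(103)*√(s(-6) + 0)) = 1/(√(-3/(4 - 6) + 0)/(-67 + 103)) = 1/(√(-3/(-2) + 0)/36) = 1/(√(-3*(-½) + 0)/36) = 1/(√(3/2 + 0)/36) = 1/(√(3/2)/36) = 1/((√6/2)/36) = 1/(√6/72) = 12*√6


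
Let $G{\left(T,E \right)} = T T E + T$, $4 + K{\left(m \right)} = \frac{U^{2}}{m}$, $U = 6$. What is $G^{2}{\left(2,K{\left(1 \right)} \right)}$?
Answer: $16900$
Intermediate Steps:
$K{\left(m \right)} = -4 + \frac{36}{m}$ ($K{\left(m \right)} = -4 + \frac{6^{2}}{m} = -4 + \frac{36}{m}$)
$G{\left(T,E \right)} = T + E T^{2}$ ($G{\left(T,E \right)} = T^{2} E + T = E T^{2} + T = T + E T^{2}$)
$G^{2}{\left(2,K{\left(1 \right)} \right)} = \left(2 \left(1 + \left(-4 + \frac{36}{1}\right) 2\right)\right)^{2} = \left(2 \left(1 + \left(-4 + 36 \cdot 1\right) 2\right)\right)^{2} = \left(2 \left(1 + \left(-4 + 36\right) 2\right)\right)^{2} = \left(2 \left(1 + 32 \cdot 2\right)\right)^{2} = \left(2 \left(1 + 64\right)\right)^{2} = \left(2 \cdot 65\right)^{2} = 130^{2} = 16900$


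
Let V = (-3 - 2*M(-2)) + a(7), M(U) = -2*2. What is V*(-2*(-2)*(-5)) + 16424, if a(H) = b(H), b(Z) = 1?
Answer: 16304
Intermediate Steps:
M(U) = -4
a(H) = 1
V = 6 (V = (-3 - 2*(-4)) + 1 = (-3 + 8) + 1 = 5 + 1 = 6)
V*(-2*(-2)*(-5)) + 16424 = 6*(-2*(-2)*(-5)) + 16424 = 6*(4*(-5)) + 16424 = 6*(-20) + 16424 = -120 + 16424 = 16304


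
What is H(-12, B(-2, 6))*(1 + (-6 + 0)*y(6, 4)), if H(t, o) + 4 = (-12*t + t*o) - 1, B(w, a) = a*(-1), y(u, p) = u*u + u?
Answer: -52961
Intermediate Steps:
y(u, p) = u + u**2 (y(u, p) = u**2 + u = u + u**2)
B(w, a) = -a
H(t, o) = -5 - 12*t + o*t (H(t, o) = -4 + ((-12*t + t*o) - 1) = -4 + ((-12*t + o*t) - 1) = -4 + (-1 - 12*t + o*t) = -5 - 12*t + o*t)
H(-12, B(-2, 6))*(1 + (-6 + 0)*y(6, 4)) = (-5 - 12*(-12) - 1*6*(-12))*(1 + (-6 + 0)*(6*(1 + 6))) = (-5 + 144 - 6*(-12))*(1 - 36*7) = (-5 + 144 + 72)*(1 - 6*42) = 211*(1 - 252) = 211*(-251) = -52961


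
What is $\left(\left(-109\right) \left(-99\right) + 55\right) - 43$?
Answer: $10803$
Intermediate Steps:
$\left(\left(-109\right) \left(-99\right) + 55\right) - 43 = \left(10791 + 55\right) - 43 = 10846 - 43 = 10803$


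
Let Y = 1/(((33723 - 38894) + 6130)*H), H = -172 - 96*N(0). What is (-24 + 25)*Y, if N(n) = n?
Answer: -1/164948 ≈ -6.0625e-6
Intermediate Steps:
H = -172 (H = -172 - 96*0 = -172 + 0 = -172)
Y = -1/164948 (Y = 1/(((33723 - 38894) + 6130)*(-172)) = -1/172/(-5171 + 6130) = -1/172/959 = (1/959)*(-1/172) = -1/164948 ≈ -6.0625e-6)
(-24 + 25)*Y = (-24 + 25)*(-1/164948) = 1*(-1/164948) = -1/164948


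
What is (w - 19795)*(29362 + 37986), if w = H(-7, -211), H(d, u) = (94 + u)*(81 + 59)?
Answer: -2436313900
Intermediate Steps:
H(d, u) = 13160 + 140*u (H(d, u) = (94 + u)*140 = 13160 + 140*u)
w = -16380 (w = 13160 + 140*(-211) = 13160 - 29540 = -16380)
(w - 19795)*(29362 + 37986) = (-16380 - 19795)*(29362 + 37986) = -36175*67348 = -2436313900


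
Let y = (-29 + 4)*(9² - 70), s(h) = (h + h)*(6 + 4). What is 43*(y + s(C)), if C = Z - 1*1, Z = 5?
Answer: -8385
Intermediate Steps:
C = 4 (C = 5 - 1*1 = 5 - 1 = 4)
s(h) = 20*h (s(h) = (2*h)*10 = 20*h)
y = -275 (y = -25*(81 - 70) = -25*11 = -275)
43*(y + s(C)) = 43*(-275 + 20*4) = 43*(-275 + 80) = 43*(-195) = -8385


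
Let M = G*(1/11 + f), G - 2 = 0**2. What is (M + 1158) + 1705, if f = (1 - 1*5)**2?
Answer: 31847/11 ≈ 2895.2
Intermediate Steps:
G = 2 (G = 2 + 0**2 = 2 + 0 = 2)
f = 16 (f = (1 - 5)**2 = (-4)**2 = 16)
M = 354/11 (M = 2*(1/11 + 16) = 2*(177/11) = 354/11 ≈ 32.182)
(M + 1158) + 1705 = (354/11 + 1158) + 1705 = 13092/11 + 1705 = 31847/11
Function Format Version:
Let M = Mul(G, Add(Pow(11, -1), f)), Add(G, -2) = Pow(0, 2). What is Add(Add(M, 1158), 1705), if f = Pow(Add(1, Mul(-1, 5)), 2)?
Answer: Rational(31847, 11) ≈ 2895.2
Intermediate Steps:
G = 2 (G = Add(2, Pow(0, 2)) = Add(2, 0) = 2)
f = 16 (f = Pow(Add(1, -5), 2) = Pow(-4, 2) = 16)
M = Rational(354, 11) (M = Mul(2, Add(Pow(11, -1), 16)) = Mul(2, Add(Rational(1, 11), 16)) = Mul(2, Rational(177, 11)) = Rational(354, 11) ≈ 32.182)
Add(Add(M, 1158), 1705) = Add(Add(Rational(354, 11), 1158), 1705) = Add(Rational(13092, 11), 1705) = Rational(31847, 11)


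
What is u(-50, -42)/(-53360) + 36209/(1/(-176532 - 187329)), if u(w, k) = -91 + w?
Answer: -703020291758499/53360 ≈ -1.3175e+10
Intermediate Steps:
u(-50, -42)/(-53360) + 36209/(1/(-176532 - 187329)) = (-91 - 50)/(-53360) + 36209/(1/(-176532 - 187329)) = -141*(-1/53360) + 36209/(1/(-363861)) = 141/53360 + 36209/(-1/363861) = 141/53360 + 36209*(-363861) = 141/53360 - 13175042949 = -703020291758499/53360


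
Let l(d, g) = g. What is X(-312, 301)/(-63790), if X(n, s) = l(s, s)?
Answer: -301/63790 ≈ -0.0047186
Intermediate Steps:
X(n, s) = s
X(-312, 301)/(-63790) = 301/(-63790) = 301*(-1/63790) = -301/63790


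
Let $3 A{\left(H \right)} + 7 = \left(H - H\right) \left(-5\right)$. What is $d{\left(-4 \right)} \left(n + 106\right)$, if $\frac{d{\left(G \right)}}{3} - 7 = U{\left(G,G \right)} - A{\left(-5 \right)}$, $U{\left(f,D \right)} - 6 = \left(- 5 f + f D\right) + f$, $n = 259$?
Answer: $51830$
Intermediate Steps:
$U{\left(f,D \right)} = 6 - 4 f + D f$ ($U{\left(f,D \right)} = 6 + \left(\left(- 5 f + f D\right) + f\right) = 6 + \left(\left(- 5 f + D f\right) + f\right) = 6 + \left(- 4 f + D f\right) = 6 - 4 f + D f$)
$A{\left(H \right)} = - \frac{7}{3}$ ($A{\left(H \right)} = - \frac{7}{3} + \frac{\left(H - H\right) \left(-5\right)}{3} = - \frac{7}{3} + \frac{0 \left(-5\right)}{3} = - \frac{7}{3} + \frac{1}{3} \cdot 0 = - \frac{7}{3} + 0 = - \frac{7}{3}$)
$d{\left(G \right)} = 46 - 12 G + 3 G^{2}$ ($d{\left(G \right)} = 21 + 3 \left(\left(6 - 4 G + G G\right) - - \frac{7}{3}\right) = 21 + 3 \left(\left(6 - 4 G + G^{2}\right) + \frac{7}{3}\right) = 21 + 3 \left(\left(6 + G^{2} - 4 G\right) + \frac{7}{3}\right) = 21 + 3 \left(\frac{25}{3} + G^{2} - 4 G\right) = 21 + \left(25 - 12 G + 3 G^{2}\right) = 46 - 12 G + 3 G^{2}$)
$d{\left(-4 \right)} \left(n + 106\right) = \left(46 - -48 + 3 \left(-4\right)^{2}\right) \left(259 + 106\right) = \left(46 + 48 + 3 \cdot 16\right) 365 = \left(46 + 48 + 48\right) 365 = 142 \cdot 365 = 51830$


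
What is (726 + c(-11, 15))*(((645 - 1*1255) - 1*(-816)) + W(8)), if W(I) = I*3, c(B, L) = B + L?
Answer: 167900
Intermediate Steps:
W(I) = 3*I
(726 + c(-11, 15))*(((645 - 1*1255) - 1*(-816)) + W(8)) = (726 + (-11 + 15))*(((645 - 1*1255) - 1*(-816)) + 3*8) = (726 + 4)*(((645 - 1255) + 816) + 24) = 730*((-610 + 816) + 24) = 730*(206 + 24) = 730*230 = 167900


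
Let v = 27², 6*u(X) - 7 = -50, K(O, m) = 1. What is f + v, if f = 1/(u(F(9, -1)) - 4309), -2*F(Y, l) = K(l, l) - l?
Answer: 18878907/25897 ≈ 729.00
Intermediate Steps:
F(Y, l) = -½ + l/2 (F(Y, l) = -(1 - l)/2 = -½ + l/2)
u(X) = -43/6 (u(X) = 7/6 + (⅙)*(-50) = 7/6 - 25/3 = -43/6)
v = 729
f = -6/25897 (f = 1/(-43/6 - 4309) = 1/(-25897/6) = -6/25897 ≈ -0.00023169)
f + v = -6/25897 + 729 = 18878907/25897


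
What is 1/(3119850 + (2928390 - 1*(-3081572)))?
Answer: 1/9129812 ≈ 1.0953e-7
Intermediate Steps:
1/(3119850 + (2928390 - 1*(-3081572))) = 1/(3119850 + (2928390 + 3081572)) = 1/(3119850 + 6009962) = 1/9129812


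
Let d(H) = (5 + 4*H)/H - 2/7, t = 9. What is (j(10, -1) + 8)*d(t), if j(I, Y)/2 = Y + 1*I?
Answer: 6994/63 ≈ 111.02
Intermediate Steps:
d(H) = -2/7 + (5 + 4*H)/H (d(H) = (5 + 4*H)/H - 2*⅐ = (5 + 4*H)/H - 2/7 = -2/7 + (5 + 4*H)/H)
j(I, Y) = 2*I + 2*Y (j(I, Y) = 2*(Y + 1*I) = 2*(Y + I) = 2*(I + Y) = 2*I + 2*Y)
(j(10, -1) + 8)*d(t) = ((2*10 + 2*(-1)) + 8)*(26/7 + 5/9) = ((20 - 2) + 8)*(26/7 + 5*(⅑)) = (18 + 8)*(26/7 + 5/9) = 26*(269/63) = 6994/63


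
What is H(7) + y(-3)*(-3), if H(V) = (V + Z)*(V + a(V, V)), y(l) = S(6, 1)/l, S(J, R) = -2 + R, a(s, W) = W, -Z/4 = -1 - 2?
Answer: 265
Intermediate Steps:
Z = 12 (Z = -4*(-1 - 2) = -4*(-3) = 12)
y(l) = -1/l (y(l) = (-2 + 1)/l = -1/l)
H(V) = 2*V*(12 + V) (H(V) = (V + 12)*(V + V) = (12 + V)*(2*V) = 2*V*(12 + V))
H(7) + y(-3)*(-3) = 2*7*(12 + 7) - 1/(-3)*(-3) = 2*7*19 - 1*(-⅓)*(-3) = 266 + (⅓)*(-3) = 266 - 1 = 265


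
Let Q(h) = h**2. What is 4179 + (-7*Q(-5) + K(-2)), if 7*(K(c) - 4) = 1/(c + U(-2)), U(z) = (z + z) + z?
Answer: 224447/56 ≈ 4008.0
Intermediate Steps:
U(z) = 3*z (U(z) = 2*z + z = 3*z)
K(c) = 4 + 1/(7*(-6 + c)) (K(c) = 4 + 1/(7*(c + 3*(-2))) = 4 + 1/(7*(c - 6)) = 4 + 1/(7*(-6 + c)))
4179 + (-7*Q(-5) + K(-2)) = 4179 + (-7*(-5)**2 + (-167 + 28*(-2))/(7*(-6 - 2))) = 4179 + (-7*25 + (1/7)*(-167 - 56)/(-8)) = 4179 + (-175 + (1/7)*(-1/8)*(-223)) = 4179 + (-175 + 223/56) = 4179 - 9577/56 = 224447/56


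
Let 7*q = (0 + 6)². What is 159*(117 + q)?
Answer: 135945/7 ≈ 19421.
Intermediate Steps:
q = 36/7 (q = (0 + 6)²/7 = (⅐)*6² = (⅐)*36 = 36/7 ≈ 5.1429)
159*(117 + q) = 159*(117 + 36/7) = 159*(855/7) = 135945/7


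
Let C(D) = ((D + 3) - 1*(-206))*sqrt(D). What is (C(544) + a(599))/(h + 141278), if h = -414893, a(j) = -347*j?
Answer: 207853/273615 - 1004*sqrt(34)/91205 ≈ 0.69547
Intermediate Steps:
C(D) = sqrt(D)*(209 + D) (C(D) = ((3 + D) + 206)*sqrt(D) = (209 + D)*sqrt(D) = sqrt(D)*(209 + D))
(C(544) + a(599))/(h + 141278) = (sqrt(544)*(209 + 544) - 347*599)/(-414893 + 141278) = ((4*sqrt(34))*753 - 207853)/(-273615) = (3012*sqrt(34) - 207853)*(-1/273615) = (-207853 + 3012*sqrt(34))*(-1/273615) = 207853/273615 - 1004*sqrt(34)/91205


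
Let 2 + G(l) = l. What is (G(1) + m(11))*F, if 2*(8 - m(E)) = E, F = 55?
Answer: 165/2 ≈ 82.500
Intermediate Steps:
m(E) = 8 - E/2
G(l) = -2 + l
(G(1) + m(11))*F = ((-2 + 1) + (8 - ½*11))*55 = (-1 + (8 - 11/2))*55 = (-1 + 5/2)*55 = (3/2)*55 = 165/2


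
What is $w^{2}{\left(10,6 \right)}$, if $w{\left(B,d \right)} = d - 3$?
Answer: $9$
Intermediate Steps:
$w{\left(B,d \right)} = -3 + d$ ($w{\left(B,d \right)} = d - 3 = -3 + d$)
$w^{2}{\left(10,6 \right)} = \left(-3 + 6\right)^{2} = 3^{2} = 9$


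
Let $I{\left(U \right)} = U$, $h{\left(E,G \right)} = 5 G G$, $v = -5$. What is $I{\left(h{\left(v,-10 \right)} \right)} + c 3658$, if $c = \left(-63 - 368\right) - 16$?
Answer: $-1634626$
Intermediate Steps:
$c = -447$ ($c = -431 - 16 = -447$)
$h{\left(E,G \right)} = 5 G^{2}$
$I{\left(h{\left(v,-10 \right)} \right)} + c 3658 = 5 \left(-10\right)^{2} - 1635126 = 5 \cdot 100 - 1635126 = 500 - 1635126 = -1634626$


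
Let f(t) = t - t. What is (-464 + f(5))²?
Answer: 215296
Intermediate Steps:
f(t) = 0
(-464 + f(5))² = (-464 + 0)² = (-464)² = 215296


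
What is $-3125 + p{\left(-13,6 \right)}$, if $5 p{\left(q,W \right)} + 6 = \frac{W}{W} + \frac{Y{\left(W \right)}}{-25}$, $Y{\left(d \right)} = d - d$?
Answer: $-3126$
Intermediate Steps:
$Y{\left(d \right)} = 0$
$p{\left(q,W \right)} = -1$ ($p{\left(q,W \right)} = - \frac{6}{5} + \frac{\frac{W}{W} + \frac{0}{-25}}{5} = - \frac{6}{5} + \frac{1 + 0 \left(- \frac{1}{25}\right)}{5} = - \frac{6}{5} + \frac{1 + 0}{5} = - \frac{6}{5} + \frac{1}{5} \cdot 1 = - \frac{6}{5} + \frac{1}{5} = -1$)
$-3125 + p{\left(-13,6 \right)} = -3125 - 1 = -3126$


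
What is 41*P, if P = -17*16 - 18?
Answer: -11890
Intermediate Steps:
P = -290 (P = -272 - 18 = -290)
41*P = 41*(-290) = -11890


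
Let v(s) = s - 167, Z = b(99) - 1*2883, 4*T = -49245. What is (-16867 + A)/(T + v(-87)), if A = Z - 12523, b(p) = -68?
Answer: 129364/50261 ≈ 2.5738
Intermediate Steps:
T = -49245/4 (T = (¼)*(-49245) = -49245/4 ≈ -12311.)
Z = -2951 (Z = -68 - 1*2883 = -68 - 2883 = -2951)
v(s) = -167 + s
A = -15474 (A = -2951 - 12523 = -15474)
(-16867 + A)/(T + v(-87)) = (-16867 - 15474)/(-49245/4 + (-167 - 87)) = -32341/(-49245/4 - 254) = -32341/(-50261/4) = -32341*(-4/50261) = 129364/50261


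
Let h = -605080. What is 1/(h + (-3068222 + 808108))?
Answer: -1/2865194 ≈ -3.4902e-7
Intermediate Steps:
1/(h + (-3068222 + 808108)) = 1/(-605080 + (-3068222 + 808108)) = 1/(-605080 - 2260114) = 1/(-2865194) = -1/2865194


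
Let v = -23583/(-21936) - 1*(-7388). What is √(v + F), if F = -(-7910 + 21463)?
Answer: I*√20597272883/1828 ≈ 78.511*I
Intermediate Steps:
v = 54028917/7312 (v = -23583*(-1/21936) + 7388 = 7861/7312 + 7388 = 54028917/7312 ≈ 7389.1)
F = -13553 (F = -1*13553 = -13553)
√(v + F) = √(54028917/7312 - 13553) = √(-45070619/7312) = I*√20597272883/1828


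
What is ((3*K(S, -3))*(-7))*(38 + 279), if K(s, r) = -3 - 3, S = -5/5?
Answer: 39942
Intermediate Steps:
S = -1 (S = -5*1/5 = -1)
K(s, r) = -6
((3*K(S, -3))*(-7))*(38 + 279) = ((3*(-6))*(-7))*(38 + 279) = -18*(-7)*317 = 126*317 = 39942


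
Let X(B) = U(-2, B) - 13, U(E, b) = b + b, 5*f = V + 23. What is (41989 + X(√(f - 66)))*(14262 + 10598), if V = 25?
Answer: 1043523360 + 9944*I*√1410 ≈ 1.0435e+9 + 3.734e+5*I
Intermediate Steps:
f = 48/5 (f = (25 + 23)/5 = (⅕)*48 = 48/5 ≈ 9.6000)
U(E, b) = 2*b
X(B) = -13 + 2*B (X(B) = 2*B - 13 = -13 + 2*B)
(41989 + X(√(f - 66)))*(14262 + 10598) = (41989 + (-13 + 2*√(48/5 - 66)))*(14262 + 10598) = (41989 + (-13 + 2*√(-282/5)))*24860 = (41989 + (-13 + 2*(I*√1410/5)))*24860 = (41989 + (-13 + 2*I*√1410/5))*24860 = (41976 + 2*I*√1410/5)*24860 = 1043523360 + 9944*I*√1410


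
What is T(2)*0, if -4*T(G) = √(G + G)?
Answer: 0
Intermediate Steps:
T(G) = -√2*√G/4 (T(G) = -√(G + G)/4 = -√2*√G/4)
T(2)*0 = -√2*√2/4*0 = -½*0 = 0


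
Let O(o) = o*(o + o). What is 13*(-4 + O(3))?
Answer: 182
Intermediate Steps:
O(o) = 2*o² (O(o) = o*(2*o) = 2*o²)
13*(-4 + O(3)) = 13*(-4 + 2*3²) = 13*(-4 + 2*9) = 13*(-4 + 18) = 13*14 = 182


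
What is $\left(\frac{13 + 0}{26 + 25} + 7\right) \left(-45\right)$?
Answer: $- \frac{5550}{17} \approx -326.47$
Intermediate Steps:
$\left(\frac{13 + 0}{26 + 25} + 7\right) \left(-45\right) = \left(\frac{13}{51} + 7\right) \left(-45\right) = \frac{370}{51} \left(-45\right) = - \frac{5550}{17}$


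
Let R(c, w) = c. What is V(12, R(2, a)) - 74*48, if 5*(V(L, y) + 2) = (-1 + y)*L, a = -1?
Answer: -17758/5 ≈ -3551.6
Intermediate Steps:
V(L, y) = -2 + L*(-1 + y)/5 (V(L, y) = -2 + ((-1 + y)*L)/5 = -2 + (L*(-1 + y))/5 = -2 + L*(-1 + y)/5)
V(12, R(2, a)) - 74*48 = (-2 - ⅕*12 + (⅕)*12*2) - 74*48 = (-2 - 12/5 + 24/5) - 3552 = ⅖ - 3552 = -17758/5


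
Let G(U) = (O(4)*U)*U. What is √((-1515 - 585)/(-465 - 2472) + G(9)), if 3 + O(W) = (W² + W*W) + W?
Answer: √2562598093/979 ≈ 51.708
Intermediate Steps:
O(W) = -3 + W + 2*W² (O(W) = -3 + ((W² + W*W) + W) = -3 + ((W² + W²) + W) = -3 + (2*W² + W) = -3 + (W + 2*W²) = -3 + W + 2*W²)
G(U) = 33*U² (G(U) = ((-3 + 4 + 2*4²)*U)*U = ((-3 + 4 + 2*16)*U)*U = ((-3 + 4 + 32)*U)*U = (33*U)*U = 33*U²)
√((-1515 - 585)/(-465 - 2472) + G(9)) = √((-1515 - 585)/(-465 - 2472) + 33*9²) = √(-2100/(-2937) + 33*81) = √(-2100*(-1/2937) + 2673) = √(700/979 + 2673) = √(2617567/979) = √2562598093/979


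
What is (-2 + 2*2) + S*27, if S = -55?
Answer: -1483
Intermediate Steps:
(-2 + 2*2) + S*27 = (-2 + 2*2) - 55*27 = (-2 + 4) - 1485 = 2 - 1485 = -1483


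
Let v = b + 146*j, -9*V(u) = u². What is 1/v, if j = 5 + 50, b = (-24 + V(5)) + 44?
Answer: 9/72425 ≈ 0.00012427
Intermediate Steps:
V(u) = -u²/9
b = 155/9 (b = (-24 - ⅑*5²) + 44 = (-24 - ⅑*25) + 44 = (-24 - 25/9) + 44 = -241/9 + 44 = 155/9 ≈ 17.222)
j = 55
v = 72425/9 (v = 155/9 + 146*55 = 155/9 + 8030 = 72425/9 ≈ 8047.2)
1/v = 1/(72425/9) = 9/72425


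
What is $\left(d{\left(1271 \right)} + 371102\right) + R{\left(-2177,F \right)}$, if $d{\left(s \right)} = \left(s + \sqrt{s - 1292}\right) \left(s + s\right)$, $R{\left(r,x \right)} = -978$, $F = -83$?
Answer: $3601006 + 2542 i \sqrt{21} \approx 3.601 \cdot 10^{6} + 11649.0 i$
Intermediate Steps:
$d{\left(s \right)} = 2 s \left(s + \sqrt{-1292 + s}\right)$ ($d{\left(s \right)} = \left(s + \sqrt{-1292 + s}\right) 2 s = 2 s \left(s + \sqrt{-1292 + s}\right)$)
$\left(d{\left(1271 \right)} + 371102\right) + R{\left(-2177,F \right)} = \left(2 \cdot 1271 \left(1271 + \sqrt{-1292 + 1271}\right) + 371102\right) - 978 = \left(2 \cdot 1271 \left(1271 + \sqrt{-21}\right) + 371102\right) - 978 = \left(2 \cdot 1271 \left(1271 + i \sqrt{21}\right) + 371102\right) - 978 = \left(\left(3230882 + 2542 i \sqrt{21}\right) + 371102\right) - 978 = \left(3601984 + 2542 i \sqrt{21}\right) - 978 = 3601006 + 2542 i \sqrt{21}$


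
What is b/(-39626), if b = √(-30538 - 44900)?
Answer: -3*I*√8382/39626 ≈ -0.0069313*I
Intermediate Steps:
b = 3*I*√8382 (b = √(-75438) = 3*I*√8382 ≈ 274.66*I)
b/(-39626) = (3*I*√8382)/(-39626) = (3*I*√8382)*(-1/39626) = -3*I*√8382/39626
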